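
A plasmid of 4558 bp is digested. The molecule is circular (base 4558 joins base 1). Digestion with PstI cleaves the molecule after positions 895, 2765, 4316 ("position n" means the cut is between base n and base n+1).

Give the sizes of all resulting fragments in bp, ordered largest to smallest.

1870, 1551, 1137 bp

Circular molecule, 3 cuts → 3 fragments:
  2765 − 895 = 1870 bp
  4316 − 2765 = 1551 bp
  wrap: 4558 − 4316 + 895 = 1137 bp
Sorted largest to smallest: 1870, 1551, 1137 bp.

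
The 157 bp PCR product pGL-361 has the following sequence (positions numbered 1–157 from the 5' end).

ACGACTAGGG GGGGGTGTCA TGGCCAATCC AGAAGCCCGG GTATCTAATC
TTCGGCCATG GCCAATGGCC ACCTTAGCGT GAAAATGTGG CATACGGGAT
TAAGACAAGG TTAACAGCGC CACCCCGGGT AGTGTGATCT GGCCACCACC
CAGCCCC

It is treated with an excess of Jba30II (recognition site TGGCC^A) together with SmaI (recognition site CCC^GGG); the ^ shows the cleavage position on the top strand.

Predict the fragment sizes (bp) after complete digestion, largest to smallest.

56, 25, 25, 18, 13, 13, 7 bp

Jba30II sites (TGGCCA) start at positions 21, 59, 66, 140.
Jba30II cuts after base 5 of each site (before the last base), so after positions 25, 63, 70, 144.
SmaI sites (CCCGGG) start at positions 36, 124.
SmaI cuts after base 3 of each site, so after positions 38, 126.
Combined cut positions: 25, 38, 63, 70, 126, 144.
Linear molecule, 6 cuts → 7 fragments:
  1–25 → 25 bp
  26–38 → 13 bp
  39–63 → 25 bp
  64–70 → 7 bp
  71–126 → 56 bp
  127–144 → 18 bp
  145–157 → 13 bp
Sorted largest to smallest: 56, 25, 25, 18, 13, 13, 7 bp.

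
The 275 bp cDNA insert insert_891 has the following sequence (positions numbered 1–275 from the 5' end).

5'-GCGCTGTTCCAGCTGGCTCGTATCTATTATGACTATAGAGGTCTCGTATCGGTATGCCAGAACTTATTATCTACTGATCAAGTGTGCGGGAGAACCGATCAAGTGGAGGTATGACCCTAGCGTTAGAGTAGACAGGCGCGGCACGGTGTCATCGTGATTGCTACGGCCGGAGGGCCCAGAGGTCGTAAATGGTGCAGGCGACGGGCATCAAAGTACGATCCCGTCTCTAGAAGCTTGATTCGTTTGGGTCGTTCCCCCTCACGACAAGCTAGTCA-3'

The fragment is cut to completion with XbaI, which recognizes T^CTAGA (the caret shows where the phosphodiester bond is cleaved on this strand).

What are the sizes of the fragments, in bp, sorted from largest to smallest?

226, 49 bp

The XbaI site (TCTAGA) starts at position 226.
XbaI cuts after the first base of each site, so after position 226.
Linear molecule, 1 cut → 2 fragments:
  1–226 → 226 bp
  227–275 → 49 bp
Sorted largest to smallest: 226, 49 bp.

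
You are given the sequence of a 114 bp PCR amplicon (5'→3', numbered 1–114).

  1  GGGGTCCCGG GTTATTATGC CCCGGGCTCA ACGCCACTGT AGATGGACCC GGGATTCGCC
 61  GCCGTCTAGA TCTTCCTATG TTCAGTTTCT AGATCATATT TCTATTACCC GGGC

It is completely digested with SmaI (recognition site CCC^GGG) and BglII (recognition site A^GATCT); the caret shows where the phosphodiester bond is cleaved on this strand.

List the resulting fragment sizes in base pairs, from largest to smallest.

SmaI sites (CCCGGG) start at positions 6, 21, 48, 108.
SmaI cuts after base 3 of each site, so after positions 8, 23, 50, 110.
The BglII site (AGATCT) starts at position 68.
BglII cuts after the first base of each site, so after position 68.
Combined cut positions: 8, 23, 50, 68, 110.
Linear molecule, 5 cuts → 6 fragments:
  1–8 → 8 bp
  9–23 → 15 bp
  24–50 → 27 bp
  51–68 → 18 bp
  69–110 → 42 bp
  111–114 → 4 bp
Sorted largest to smallest: 42, 27, 18, 15, 8, 4 bp.

42, 27, 18, 15, 8, 4 bp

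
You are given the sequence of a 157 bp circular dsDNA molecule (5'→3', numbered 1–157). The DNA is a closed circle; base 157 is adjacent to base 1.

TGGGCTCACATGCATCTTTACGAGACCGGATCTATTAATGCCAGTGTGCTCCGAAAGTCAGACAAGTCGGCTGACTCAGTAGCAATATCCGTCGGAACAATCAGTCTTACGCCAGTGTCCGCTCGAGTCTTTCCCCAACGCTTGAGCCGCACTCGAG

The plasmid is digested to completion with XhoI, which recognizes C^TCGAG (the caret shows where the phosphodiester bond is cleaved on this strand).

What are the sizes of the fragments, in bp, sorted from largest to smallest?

XhoI sites (CTCGAG) start at positions 122, 152.
XhoI cuts after the first base of each site, so after positions 122, 152.
Circular molecule, 2 cuts → 2 fragments:
  123–152 → 30 bp
  153–157 then 1–122 → 5 + 122 = 127 bp
Sorted largest to smallest: 127, 30 bp.

127, 30 bp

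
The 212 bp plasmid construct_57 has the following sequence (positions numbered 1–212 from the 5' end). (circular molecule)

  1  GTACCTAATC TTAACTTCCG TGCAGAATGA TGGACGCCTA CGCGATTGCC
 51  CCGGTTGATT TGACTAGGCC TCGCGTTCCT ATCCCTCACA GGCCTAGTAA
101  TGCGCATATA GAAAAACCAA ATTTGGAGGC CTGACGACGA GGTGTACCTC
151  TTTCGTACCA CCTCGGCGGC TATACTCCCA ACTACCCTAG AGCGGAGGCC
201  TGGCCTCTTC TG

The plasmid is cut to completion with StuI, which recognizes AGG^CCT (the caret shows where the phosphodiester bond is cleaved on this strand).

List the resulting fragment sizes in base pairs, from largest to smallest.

StuI sites (AGGCCT) start at positions 66, 90, 127, 196.
StuI cuts after base 3 of each site, so after positions 68, 92, 129, 198.
Circular molecule, 4 cuts → 4 fragments:
  69–92 → 24 bp
  93–129 → 37 bp
  130–198 → 69 bp
  199–212 then 1–68 → 14 + 68 = 82 bp
Sorted largest to smallest: 82, 69, 37, 24 bp.

82, 69, 37, 24 bp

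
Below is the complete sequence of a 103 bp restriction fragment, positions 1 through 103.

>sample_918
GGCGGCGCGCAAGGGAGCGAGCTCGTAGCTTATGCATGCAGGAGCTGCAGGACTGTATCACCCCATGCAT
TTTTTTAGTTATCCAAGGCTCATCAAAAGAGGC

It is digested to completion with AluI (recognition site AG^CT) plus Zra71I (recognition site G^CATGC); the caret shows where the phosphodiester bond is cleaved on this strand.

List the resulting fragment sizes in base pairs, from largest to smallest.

AluI sites (AGCT) start at positions 20, 27, 43.
AluI cuts after base 2 of each site, so after positions 21, 28, 44.
The Zra71I site (GCATGC) starts at position 34.
Zra71I cuts after the first base of each site, so after position 34.
Combined cut positions: 21, 28, 34, 44.
Linear molecule, 4 cuts → 5 fragments:
  1–21 → 21 bp
  22–28 → 7 bp
  29–34 → 6 bp
  35–44 → 10 bp
  45–103 → 59 bp
Sorted largest to smallest: 59, 21, 10, 7, 6 bp.

59, 21, 10, 7, 6 bp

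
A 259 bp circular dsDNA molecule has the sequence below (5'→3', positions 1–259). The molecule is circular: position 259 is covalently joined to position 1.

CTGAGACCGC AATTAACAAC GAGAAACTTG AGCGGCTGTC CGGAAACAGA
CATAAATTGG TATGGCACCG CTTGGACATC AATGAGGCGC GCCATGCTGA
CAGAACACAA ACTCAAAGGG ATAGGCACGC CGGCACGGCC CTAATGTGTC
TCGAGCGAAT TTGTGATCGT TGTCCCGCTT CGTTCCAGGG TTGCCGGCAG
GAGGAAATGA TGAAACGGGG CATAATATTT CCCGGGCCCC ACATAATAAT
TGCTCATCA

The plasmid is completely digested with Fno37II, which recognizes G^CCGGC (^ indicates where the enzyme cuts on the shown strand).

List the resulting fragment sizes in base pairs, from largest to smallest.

195, 64 bp

Fno37II sites (GCCGGC) start at positions 129, 193.
Fno37II cuts after the first base of each site, so after positions 129, 193.
Circular molecule, 2 cuts → 2 fragments:
  130–193 → 64 bp
  194–259 then 1–129 → 66 + 129 = 195 bp
Sorted largest to smallest: 195, 64 bp.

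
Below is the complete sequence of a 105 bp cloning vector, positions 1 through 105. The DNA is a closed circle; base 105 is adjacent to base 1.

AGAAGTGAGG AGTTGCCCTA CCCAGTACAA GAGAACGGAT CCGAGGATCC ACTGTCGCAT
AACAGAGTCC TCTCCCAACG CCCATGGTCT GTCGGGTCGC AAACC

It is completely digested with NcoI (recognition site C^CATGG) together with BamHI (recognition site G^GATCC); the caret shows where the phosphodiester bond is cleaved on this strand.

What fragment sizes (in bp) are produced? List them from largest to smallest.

The NcoI site (CCATGG) starts at position 82.
NcoI cuts after the first base of each site, so after position 82.
BamHI sites (GGATCC) start at positions 37, 45.
BamHI cuts after the first base of each site, so after positions 37, 45.
Combined cut positions: 37, 45, 82.
Circular molecule, 3 cuts → 3 fragments:
  38–45 → 8 bp
  46–82 → 37 bp
  83–105 then 1–37 → 23 + 37 = 60 bp
Sorted largest to smallest: 60, 37, 8 bp.

60, 37, 8 bp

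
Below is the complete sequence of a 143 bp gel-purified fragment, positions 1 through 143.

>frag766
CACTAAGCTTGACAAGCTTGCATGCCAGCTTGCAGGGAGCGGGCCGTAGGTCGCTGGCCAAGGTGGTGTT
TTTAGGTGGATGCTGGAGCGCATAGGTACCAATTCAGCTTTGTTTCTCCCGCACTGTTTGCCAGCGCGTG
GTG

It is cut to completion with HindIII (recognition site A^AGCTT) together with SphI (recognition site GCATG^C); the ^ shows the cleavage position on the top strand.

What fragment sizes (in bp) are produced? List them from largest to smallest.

HindIII sites (AAGCTT) start at positions 5, 14.
HindIII cuts after the first base of each site, so after positions 5, 14.
The SphI site (GCATGC) starts at position 20.
SphI cuts after base 5 of each site (before the last base), so after position 24.
Combined cut positions: 5, 14, 24.
Linear molecule, 3 cuts → 4 fragments:
  1–5 → 5 bp
  6–14 → 9 bp
  15–24 → 10 bp
  25–143 → 119 bp
Sorted largest to smallest: 119, 10, 9, 5 bp.

119, 10, 9, 5 bp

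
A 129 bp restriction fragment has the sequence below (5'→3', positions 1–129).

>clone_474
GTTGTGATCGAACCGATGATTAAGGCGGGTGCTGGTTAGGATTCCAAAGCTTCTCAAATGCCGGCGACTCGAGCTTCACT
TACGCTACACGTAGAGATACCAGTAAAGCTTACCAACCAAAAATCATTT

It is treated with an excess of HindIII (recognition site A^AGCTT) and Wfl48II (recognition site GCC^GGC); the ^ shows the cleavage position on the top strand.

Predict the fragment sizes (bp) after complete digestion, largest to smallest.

HindIII sites (AAGCTT) start at positions 47, 106.
HindIII cuts after the first base of each site, so after positions 47, 106.
The Wfl48II site (GCCGGC) starts at position 60.
Wfl48II cuts after base 3 of each site, so after position 62.
Combined cut positions: 47, 62, 106.
Linear molecule, 3 cuts → 4 fragments:
  1–47 → 47 bp
  48–62 → 15 bp
  63–106 → 44 bp
  107–129 → 23 bp
Sorted largest to smallest: 47, 44, 23, 15 bp.

47, 44, 23, 15 bp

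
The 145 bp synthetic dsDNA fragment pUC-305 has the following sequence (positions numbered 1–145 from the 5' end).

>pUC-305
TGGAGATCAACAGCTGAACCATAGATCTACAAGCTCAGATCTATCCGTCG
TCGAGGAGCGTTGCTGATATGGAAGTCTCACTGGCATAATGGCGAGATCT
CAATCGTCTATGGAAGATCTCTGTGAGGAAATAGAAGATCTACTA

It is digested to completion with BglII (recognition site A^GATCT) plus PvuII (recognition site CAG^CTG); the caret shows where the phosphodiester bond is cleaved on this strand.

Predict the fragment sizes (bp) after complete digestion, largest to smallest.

58, 21, 20, 14, 13, 10, 9 bp

BglII sites (AGATCT) start at positions 23, 37, 95, 115, 136.
BglII cuts after the first base of each site, so after positions 23, 37, 95, 115, 136.
The PvuII site (CAGCTG) starts at position 11.
PvuII cuts after base 3 of each site, so after position 13.
Combined cut positions: 13, 23, 37, 95, 115, 136.
Linear molecule, 6 cuts → 7 fragments:
  1–13 → 13 bp
  14–23 → 10 bp
  24–37 → 14 bp
  38–95 → 58 bp
  96–115 → 20 bp
  116–136 → 21 bp
  137–145 → 9 bp
Sorted largest to smallest: 58, 21, 20, 14, 13, 10, 9 bp.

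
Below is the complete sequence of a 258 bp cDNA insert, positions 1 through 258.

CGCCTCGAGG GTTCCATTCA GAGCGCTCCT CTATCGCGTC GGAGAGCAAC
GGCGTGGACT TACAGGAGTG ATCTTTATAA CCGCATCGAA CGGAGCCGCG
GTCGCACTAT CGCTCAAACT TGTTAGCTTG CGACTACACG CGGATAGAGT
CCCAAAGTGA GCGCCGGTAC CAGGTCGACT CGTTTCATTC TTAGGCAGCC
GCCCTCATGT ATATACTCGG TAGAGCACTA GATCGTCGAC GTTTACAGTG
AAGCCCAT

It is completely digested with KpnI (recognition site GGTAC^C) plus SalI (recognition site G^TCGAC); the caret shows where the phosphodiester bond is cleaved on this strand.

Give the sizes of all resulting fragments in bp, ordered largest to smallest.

170, 61, 23, 4 bp

The KpnI site (GGTACC) starts at position 166.
KpnI cuts after base 5 of each site (before the last base), so after position 170.
SalI sites (GTCGAC) start at positions 174, 235.
SalI cuts after the first base of each site, so after positions 174, 235.
Combined cut positions: 170, 174, 235.
Linear molecule, 3 cuts → 4 fragments:
  1–170 → 170 bp
  171–174 → 4 bp
  175–235 → 61 bp
  236–258 → 23 bp
Sorted largest to smallest: 170, 61, 23, 4 bp.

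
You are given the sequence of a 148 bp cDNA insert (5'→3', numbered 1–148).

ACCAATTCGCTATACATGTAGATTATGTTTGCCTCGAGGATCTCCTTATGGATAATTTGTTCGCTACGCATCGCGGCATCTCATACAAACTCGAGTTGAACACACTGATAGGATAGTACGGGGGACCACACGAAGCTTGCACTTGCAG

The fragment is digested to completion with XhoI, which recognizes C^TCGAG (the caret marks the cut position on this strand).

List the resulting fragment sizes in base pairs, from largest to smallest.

58, 57, 33 bp

XhoI sites (CTCGAG) start at positions 33, 90.
XhoI cuts after the first base of each site, so after positions 33, 90.
Linear molecule, 2 cuts → 3 fragments:
  1–33 → 33 bp
  34–90 → 57 bp
  91–148 → 58 bp
Sorted largest to smallest: 58, 57, 33 bp.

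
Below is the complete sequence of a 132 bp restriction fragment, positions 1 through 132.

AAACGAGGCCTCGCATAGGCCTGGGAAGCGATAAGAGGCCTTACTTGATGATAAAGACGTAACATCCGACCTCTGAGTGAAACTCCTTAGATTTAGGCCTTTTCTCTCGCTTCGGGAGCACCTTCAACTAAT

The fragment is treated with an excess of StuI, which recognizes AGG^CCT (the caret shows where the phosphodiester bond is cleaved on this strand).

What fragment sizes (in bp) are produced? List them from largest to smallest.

59, 35, 19, 11, 8 bp

StuI sites (AGGCCT) start at positions 6, 17, 36, 95.
StuI cuts after base 3 of each site, so after positions 8, 19, 38, 97.
Linear molecule, 4 cuts → 5 fragments:
  1–8 → 8 bp
  9–19 → 11 bp
  20–38 → 19 bp
  39–97 → 59 bp
  98–132 → 35 bp
Sorted largest to smallest: 59, 35, 19, 11, 8 bp.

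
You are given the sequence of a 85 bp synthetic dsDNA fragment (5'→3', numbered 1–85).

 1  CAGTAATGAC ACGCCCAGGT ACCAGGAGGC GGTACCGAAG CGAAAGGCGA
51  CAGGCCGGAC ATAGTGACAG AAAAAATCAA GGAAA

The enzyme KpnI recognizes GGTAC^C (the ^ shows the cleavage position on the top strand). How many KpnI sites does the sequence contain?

GGTACC occurs starting at positions 18, 31.
KpnI cuts at 2 sites.

2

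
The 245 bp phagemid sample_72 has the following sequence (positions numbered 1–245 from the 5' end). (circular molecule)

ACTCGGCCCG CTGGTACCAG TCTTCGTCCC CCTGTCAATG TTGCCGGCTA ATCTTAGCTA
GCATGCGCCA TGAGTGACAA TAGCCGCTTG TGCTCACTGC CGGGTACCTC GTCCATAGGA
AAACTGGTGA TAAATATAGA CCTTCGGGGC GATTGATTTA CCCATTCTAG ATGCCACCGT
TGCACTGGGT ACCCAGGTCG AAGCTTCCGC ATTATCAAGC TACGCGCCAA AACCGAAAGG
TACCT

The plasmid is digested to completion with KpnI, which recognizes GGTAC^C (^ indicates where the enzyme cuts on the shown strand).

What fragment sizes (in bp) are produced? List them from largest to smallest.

KpnI sites (GGTACC) start at positions 13, 103, 188, 239.
KpnI cuts after base 5 of each site (before the last base), so after positions 17, 107, 192, 243.
Circular molecule, 4 cuts → 4 fragments:
  18–107 → 90 bp
  108–192 → 85 bp
  193–243 → 51 bp
  244–245 then 1–17 → 2 + 17 = 19 bp
Sorted largest to smallest: 90, 85, 51, 19 bp.

90, 85, 51, 19 bp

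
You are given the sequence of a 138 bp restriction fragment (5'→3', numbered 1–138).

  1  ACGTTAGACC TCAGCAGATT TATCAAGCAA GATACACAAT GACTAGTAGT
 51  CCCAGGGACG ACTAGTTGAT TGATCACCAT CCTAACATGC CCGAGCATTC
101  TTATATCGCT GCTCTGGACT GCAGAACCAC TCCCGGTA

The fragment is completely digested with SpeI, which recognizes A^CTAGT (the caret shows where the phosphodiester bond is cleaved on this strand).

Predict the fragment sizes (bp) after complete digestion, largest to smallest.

SpeI sites (ACTAGT) start at positions 42, 61.
SpeI cuts after the first base of each site, so after positions 42, 61.
Linear molecule, 2 cuts → 3 fragments:
  1–42 → 42 bp
  43–61 → 19 bp
  62–138 → 77 bp
Sorted largest to smallest: 77, 42, 19 bp.

77, 42, 19 bp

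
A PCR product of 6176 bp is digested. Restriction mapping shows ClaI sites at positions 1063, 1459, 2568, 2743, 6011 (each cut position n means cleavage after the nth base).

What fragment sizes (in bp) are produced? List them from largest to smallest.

3268, 1109, 1063, 396, 175, 165 bp

Linear molecule, 5 cuts → 6 fragments:
  1063 − 0 = 1063 bp
  1459 − 1063 = 396 bp
  2568 − 1459 = 1109 bp
  2743 − 2568 = 175 bp
  6011 − 2743 = 3268 bp
  6176 − 6011 = 165 bp
Sorted largest to smallest: 3268, 1109, 1063, 396, 175, 165 bp.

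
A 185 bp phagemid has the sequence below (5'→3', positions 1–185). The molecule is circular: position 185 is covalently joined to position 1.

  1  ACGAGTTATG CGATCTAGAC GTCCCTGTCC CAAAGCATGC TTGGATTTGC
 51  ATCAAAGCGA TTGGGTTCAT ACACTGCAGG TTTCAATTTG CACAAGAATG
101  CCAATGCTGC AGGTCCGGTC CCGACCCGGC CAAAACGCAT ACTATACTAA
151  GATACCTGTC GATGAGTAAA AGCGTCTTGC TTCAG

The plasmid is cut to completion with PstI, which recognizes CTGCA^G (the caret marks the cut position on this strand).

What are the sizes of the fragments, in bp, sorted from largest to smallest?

152, 33 bp

PstI sites (CTGCAG) start at positions 74, 107.
PstI cuts after base 5 of each site (before the last base), so after positions 78, 111.
Circular molecule, 2 cuts → 2 fragments:
  79–111 → 33 bp
  112–185 then 1–78 → 74 + 78 = 152 bp
Sorted largest to smallest: 152, 33 bp.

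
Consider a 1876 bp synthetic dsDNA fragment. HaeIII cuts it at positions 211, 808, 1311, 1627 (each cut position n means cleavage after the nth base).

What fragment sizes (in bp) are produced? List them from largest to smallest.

597, 503, 316, 249, 211 bp

Linear molecule, 4 cuts → 5 fragments:
  211 − 0 = 211 bp
  808 − 211 = 597 bp
  1311 − 808 = 503 bp
  1627 − 1311 = 316 bp
  1876 − 1627 = 249 bp
Sorted largest to smallest: 597, 503, 316, 249, 211 bp.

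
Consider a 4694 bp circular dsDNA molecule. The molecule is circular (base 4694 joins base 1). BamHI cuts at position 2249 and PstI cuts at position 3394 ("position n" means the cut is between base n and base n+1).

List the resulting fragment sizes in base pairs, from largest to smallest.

3549, 1145 bp

Combined cut positions (sorted): 2249, 3394.
Circular molecule, 2 cuts → 2 fragments:
  3394 − 2249 = 1145 bp
  wrap: 4694 − 3394 + 2249 = 3549 bp
Sorted largest to smallest: 3549, 1145 bp.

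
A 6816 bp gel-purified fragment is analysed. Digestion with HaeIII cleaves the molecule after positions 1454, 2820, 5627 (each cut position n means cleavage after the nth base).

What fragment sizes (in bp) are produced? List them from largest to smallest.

Linear molecule, 3 cuts → 4 fragments:
  1454 − 0 = 1454 bp
  2820 − 1454 = 1366 bp
  5627 − 2820 = 2807 bp
  6816 − 5627 = 1189 bp
Sorted largest to smallest: 2807, 1454, 1366, 1189 bp.

2807, 1454, 1366, 1189 bp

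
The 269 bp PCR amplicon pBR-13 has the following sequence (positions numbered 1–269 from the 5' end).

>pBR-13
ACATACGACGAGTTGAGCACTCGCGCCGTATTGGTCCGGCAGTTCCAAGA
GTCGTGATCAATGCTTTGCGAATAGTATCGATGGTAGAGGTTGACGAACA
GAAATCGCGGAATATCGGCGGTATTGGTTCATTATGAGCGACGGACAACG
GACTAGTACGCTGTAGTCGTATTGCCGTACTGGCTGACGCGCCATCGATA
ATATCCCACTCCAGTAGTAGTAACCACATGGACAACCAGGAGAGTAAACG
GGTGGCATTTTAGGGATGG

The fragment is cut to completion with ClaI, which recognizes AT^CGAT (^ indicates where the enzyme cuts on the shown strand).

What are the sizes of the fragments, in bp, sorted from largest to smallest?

ClaI sites (ATCGAT) start at positions 77, 194.
ClaI cuts after base 2 of each site, so after positions 78, 195.
Linear molecule, 2 cuts → 3 fragments:
  1–78 → 78 bp
  79–195 → 117 bp
  196–269 → 74 bp
Sorted largest to smallest: 117, 78, 74 bp.

117, 78, 74 bp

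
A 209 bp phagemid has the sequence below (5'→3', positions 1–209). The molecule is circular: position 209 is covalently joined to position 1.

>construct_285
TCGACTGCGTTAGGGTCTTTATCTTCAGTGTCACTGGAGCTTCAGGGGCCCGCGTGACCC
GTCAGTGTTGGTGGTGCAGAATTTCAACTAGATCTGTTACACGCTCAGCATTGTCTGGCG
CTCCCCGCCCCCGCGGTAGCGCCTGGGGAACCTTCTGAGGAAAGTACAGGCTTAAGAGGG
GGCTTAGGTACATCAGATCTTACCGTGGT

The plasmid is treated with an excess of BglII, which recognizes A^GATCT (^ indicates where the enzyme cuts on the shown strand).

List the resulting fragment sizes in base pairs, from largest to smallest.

105, 104 bp

BglII sites (AGATCT) start at positions 90, 195.
BglII cuts after the first base of each site, so after positions 90, 195.
Circular molecule, 2 cuts → 2 fragments:
  91–195 → 105 bp
  196–209 then 1–90 → 14 + 90 = 104 bp
Sorted largest to smallest: 105, 104 bp.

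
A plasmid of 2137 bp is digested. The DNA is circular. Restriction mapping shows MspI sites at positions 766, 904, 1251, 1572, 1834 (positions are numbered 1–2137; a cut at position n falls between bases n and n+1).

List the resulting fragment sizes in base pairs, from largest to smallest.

Circular molecule, 5 cuts → 5 fragments:
  904 − 766 = 138 bp
  1251 − 904 = 347 bp
  1572 − 1251 = 321 bp
  1834 − 1572 = 262 bp
  wrap: 2137 − 1834 + 766 = 1069 bp
Sorted largest to smallest: 1069, 347, 321, 262, 138 bp.

1069, 347, 321, 262, 138 bp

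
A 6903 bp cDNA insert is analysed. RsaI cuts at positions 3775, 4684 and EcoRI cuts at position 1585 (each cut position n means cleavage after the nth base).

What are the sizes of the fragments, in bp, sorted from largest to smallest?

2219, 2190, 1585, 909 bp

Combined cut positions (sorted): 1585, 3775, 4684.
Linear molecule, 3 cuts → 4 fragments:
  1585 − 0 = 1585 bp
  3775 − 1585 = 2190 bp
  4684 − 3775 = 909 bp
  6903 − 4684 = 2219 bp
Sorted largest to smallest: 2219, 2190, 1585, 909 bp.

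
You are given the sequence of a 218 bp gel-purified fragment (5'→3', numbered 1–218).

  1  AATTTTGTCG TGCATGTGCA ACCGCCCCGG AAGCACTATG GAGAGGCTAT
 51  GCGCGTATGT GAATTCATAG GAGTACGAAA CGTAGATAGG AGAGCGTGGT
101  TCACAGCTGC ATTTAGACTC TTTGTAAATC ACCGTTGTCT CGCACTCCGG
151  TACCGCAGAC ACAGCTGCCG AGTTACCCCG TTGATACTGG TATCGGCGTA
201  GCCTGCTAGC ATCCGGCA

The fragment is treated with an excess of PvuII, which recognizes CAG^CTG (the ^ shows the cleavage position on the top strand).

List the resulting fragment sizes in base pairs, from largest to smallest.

PvuII sites (CAGCTG) start at positions 104, 162.
PvuII cuts after base 3 of each site, so after positions 106, 164.
Linear molecule, 2 cuts → 3 fragments:
  1–106 → 106 bp
  107–164 → 58 bp
  165–218 → 54 bp
Sorted largest to smallest: 106, 58, 54 bp.

106, 58, 54 bp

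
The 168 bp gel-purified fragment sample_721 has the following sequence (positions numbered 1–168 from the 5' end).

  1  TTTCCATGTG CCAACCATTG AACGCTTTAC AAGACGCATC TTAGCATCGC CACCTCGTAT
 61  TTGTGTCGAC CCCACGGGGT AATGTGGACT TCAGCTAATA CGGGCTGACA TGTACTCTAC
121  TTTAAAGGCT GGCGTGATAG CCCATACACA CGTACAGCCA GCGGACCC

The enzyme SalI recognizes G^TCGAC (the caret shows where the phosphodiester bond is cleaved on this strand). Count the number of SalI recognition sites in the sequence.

1

GTCGAC occurs starting at position 65.
SalI cuts at 1 site.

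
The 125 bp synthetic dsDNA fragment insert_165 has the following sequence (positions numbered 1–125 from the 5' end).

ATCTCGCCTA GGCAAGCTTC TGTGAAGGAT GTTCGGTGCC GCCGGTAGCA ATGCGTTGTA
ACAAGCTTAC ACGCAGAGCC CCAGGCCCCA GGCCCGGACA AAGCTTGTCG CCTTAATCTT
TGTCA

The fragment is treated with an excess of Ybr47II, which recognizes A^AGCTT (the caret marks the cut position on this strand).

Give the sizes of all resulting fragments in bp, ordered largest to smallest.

49, 38, 24, 14 bp

Ybr47II sites (AAGCTT) start at positions 14, 63, 101.
Ybr47II cuts after the first base of each site, so after positions 14, 63, 101.
Linear molecule, 3 cuts → 4 fragments:
  1–14 → 14 bp
  15–63 → 49 bp
  64–101 → 38 bp
  102–125 → 24 bp
Sorted largest to smallest: 49, 38, 24, 14 bp.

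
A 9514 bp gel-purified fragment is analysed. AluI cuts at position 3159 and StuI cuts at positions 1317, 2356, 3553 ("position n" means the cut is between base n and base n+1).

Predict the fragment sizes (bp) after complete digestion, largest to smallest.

5961, 1317, 1039, 803, 394 bp

Combined cut positions (sorted): 1317, 2356, 3159, 3553.
Linear molecule, 4 cuts → 5 fragments:
  1317 − 0 = 1317 bp
  2356 − 1317 = 1039 bp
  3159 − 2356 = 803 bp
  3553 − 3159 = 394 bp
  9514 − 3553 = 5961 bp
Sorted largest to smallest: 5961, 1317, 1039, 803, 394 bp.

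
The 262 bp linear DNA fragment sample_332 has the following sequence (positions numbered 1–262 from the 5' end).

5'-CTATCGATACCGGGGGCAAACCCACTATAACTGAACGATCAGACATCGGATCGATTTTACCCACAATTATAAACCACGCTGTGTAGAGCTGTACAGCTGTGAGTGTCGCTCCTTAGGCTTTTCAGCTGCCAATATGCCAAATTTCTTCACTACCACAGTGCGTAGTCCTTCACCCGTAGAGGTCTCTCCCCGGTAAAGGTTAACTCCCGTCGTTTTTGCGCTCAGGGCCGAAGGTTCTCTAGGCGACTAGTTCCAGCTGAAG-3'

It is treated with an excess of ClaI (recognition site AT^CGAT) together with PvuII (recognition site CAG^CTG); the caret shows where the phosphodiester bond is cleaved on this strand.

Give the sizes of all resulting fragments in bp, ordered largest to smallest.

131, 47, 45, 29, 6, 4 bp

ClaI sites (ATCGAT) start at positions 3, 50.
ClaI cuts after base 2 of each site, so after positions 4, 51.
PvuII sites (CAGCTG) start at positions 94, 123, 254.
PvuII cuts after base 3 of each site, so after positions 96, 125, 256.
Combined cut positions: 4, 51, 96, 125, 256.
Linear molecule, 5 cuts → 6 fragments:
  1–4 → 4 bp
  5–51 → 47 bp
  52–96 → 45 bp
  97–125 → 29 bp
  126–256 → 131 bp
  257–262 → 6 bp
Sorted largest to smallest: 131, 47, 45, 29, 6, 4 bp.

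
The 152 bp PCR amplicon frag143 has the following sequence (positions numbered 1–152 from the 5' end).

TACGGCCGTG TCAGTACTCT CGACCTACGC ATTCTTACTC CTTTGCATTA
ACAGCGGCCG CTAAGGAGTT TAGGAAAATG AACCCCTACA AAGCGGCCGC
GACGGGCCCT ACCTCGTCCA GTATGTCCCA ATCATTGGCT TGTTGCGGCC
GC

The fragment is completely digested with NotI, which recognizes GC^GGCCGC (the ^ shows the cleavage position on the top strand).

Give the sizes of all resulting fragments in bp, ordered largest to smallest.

55, 52, 39, 6 bp

NotI sites (GCGGCCGC) start at positions 54, 93, 145.
NotI cuts after base 2 of each site, so after positions 55, 94, 146.
Linear molecule, 3 cuts → 4 fragments:
  1–55 → 55 bp
  56–94 → 39 bp
  95–146 → 52 bp
  147–152 → 6 bp
Sorted largest to smallest: 55, 52, 39, 6 bp.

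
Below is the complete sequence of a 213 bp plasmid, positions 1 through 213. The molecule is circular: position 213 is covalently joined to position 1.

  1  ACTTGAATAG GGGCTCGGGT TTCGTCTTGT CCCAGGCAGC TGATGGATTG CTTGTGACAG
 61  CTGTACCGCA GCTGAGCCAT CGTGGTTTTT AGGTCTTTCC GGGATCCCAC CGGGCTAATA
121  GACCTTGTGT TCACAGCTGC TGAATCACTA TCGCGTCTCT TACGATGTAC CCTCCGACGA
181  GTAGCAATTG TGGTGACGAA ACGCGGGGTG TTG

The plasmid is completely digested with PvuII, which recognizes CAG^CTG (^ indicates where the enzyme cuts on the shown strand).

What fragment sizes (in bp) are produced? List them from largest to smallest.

PvuII sites (CAGCTG) start at positions 37, 58, 69, 134.
PvuII cuts after base 3 of each site, so after positions 39, 60, 71, 136.
Circular molecule, 4 cuts → 4 fragments:
  40–60 → 21 bp
  61–71 → 11 bp
  72–136 → 65 bp
  137–213 then 1–39 → 77 + 39 = 116 bp
Sorted largest to smallest: 116, 65, 21, 11 bp.

116, 65, 21, 11 bp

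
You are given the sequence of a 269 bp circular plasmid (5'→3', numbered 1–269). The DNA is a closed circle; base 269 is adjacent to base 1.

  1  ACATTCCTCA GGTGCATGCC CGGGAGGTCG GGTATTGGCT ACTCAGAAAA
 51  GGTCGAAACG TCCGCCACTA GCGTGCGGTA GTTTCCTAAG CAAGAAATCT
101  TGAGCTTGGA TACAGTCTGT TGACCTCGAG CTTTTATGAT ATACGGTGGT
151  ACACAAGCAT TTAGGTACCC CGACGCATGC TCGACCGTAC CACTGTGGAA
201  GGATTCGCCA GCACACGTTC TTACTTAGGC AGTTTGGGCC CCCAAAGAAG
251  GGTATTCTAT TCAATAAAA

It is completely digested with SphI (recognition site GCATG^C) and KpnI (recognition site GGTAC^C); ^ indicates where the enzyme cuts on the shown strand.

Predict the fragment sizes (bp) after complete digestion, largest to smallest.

150, 108, 11 bp

SphI sites (GCATGC) start at positions 14, 175.
SphI cuts after base 5 of each site (before the last base), so after positions 18, 179.
The KpnI site (GGTACC) starts at position 164.
KpnI cuts after base 5 of each site (before the last base), so after position 168.
Combined cut positions: 18, 168, 179.
Circular molecule, 3 cuts → 3 fragments:
  19–168 → 150 bp
  169–179 → 11 bp
  180–269 then 1–18 → 90 + 18 = 108 bp
Sorted largest to smallest: 150, 108, 11 bp.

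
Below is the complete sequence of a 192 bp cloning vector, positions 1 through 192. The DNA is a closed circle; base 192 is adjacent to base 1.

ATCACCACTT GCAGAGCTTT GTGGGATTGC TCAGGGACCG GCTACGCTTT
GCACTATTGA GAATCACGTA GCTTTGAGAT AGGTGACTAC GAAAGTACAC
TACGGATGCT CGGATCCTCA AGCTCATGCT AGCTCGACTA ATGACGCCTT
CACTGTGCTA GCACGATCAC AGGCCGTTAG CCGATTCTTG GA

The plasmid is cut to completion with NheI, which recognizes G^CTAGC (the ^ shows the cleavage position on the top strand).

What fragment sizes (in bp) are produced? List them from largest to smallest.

NheI sites (GCTAGC) start at positions 128, 157.
NheI cuts after the first base of each site, so after positions 128, 157.
Circular molecule, 2 cuts → 2 fragments:
  129–157 → 29 bp
  158–192 then 1–128 → 35 + 128 = 163 bp
Sorted largest to smallest: 163, 29 bp.

163, 29 bp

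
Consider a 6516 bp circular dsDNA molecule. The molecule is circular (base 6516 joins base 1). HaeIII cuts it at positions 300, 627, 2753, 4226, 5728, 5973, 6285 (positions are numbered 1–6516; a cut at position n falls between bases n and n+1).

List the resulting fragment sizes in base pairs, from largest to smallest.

2126, 1502, 1473, 531, 327, 312, 245 bp

Circular molecule, 7 cuts → 7 fragments:
  627 − 300 = 327 bp
  2753 − 627 = 2126 bp
  4226 − 2753 = 1473 bp
  5728 − 4226 = 1502 bp
  5973 − 5728 = 245 bp
  6285 − 5973 = 312 bp
  wrap: 6516 − 6285 + 300 = 531 bp
Sorted largest to smallest: 2126, 1502, 1473, 531, 327, 312, 245 bp.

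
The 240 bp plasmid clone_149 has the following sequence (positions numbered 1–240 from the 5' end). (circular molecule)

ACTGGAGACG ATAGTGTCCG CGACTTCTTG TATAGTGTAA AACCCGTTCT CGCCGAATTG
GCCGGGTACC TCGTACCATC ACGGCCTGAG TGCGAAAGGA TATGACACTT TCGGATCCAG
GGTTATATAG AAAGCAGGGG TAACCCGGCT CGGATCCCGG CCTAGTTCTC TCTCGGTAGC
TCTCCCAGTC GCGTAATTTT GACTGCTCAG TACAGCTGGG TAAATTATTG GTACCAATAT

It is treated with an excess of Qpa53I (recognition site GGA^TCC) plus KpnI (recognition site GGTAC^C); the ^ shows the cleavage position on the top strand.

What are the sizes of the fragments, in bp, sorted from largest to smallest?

80, 75, 46, 39 bp

Qpa53I sites (GGATCC) start at positions 113, 152.
Qpa53I cuts after base 3 of each site, so after positions 115, 154.
KpnI sites (GGTACC) start at positions 65, 230.
KpnI cuts after base 5 of each site (before the last base), so after positions 69, 234.
Combined cut positions: 69, 115, 154, 234.
Circular molecule, 4 cuts → 4 fragments:
  70–115 → 46 bp
  116–154 → 39 bp
  155–234 → 80 bp
  235–240 then 1–69 → 6 + 69 = 75 bp
Sorted largest to smallest: 80, 75, 46, 39 bp.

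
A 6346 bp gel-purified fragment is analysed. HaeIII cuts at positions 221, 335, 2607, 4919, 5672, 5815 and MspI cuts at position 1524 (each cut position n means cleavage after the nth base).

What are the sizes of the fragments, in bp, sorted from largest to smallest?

Combined cut positions (sorted): 221, 335, 1524, 2607, 4919, 5672, 5815.
Linear molecule, 7 cuts → 8 fragments:
  221 − 0 = 221 bp
  335 − 221 = 114 bp
  1524 − 335 = 1189 bp
  2607 − 1524 = 1083 bp
  4919 − 2607 = 2312 bp
  5672 − 4919 = 753 bp
  5815 − 5672 = 143 bp
  6346 − 5815 = 531 bp
Sorted largest to smallest: 2312, 1189, 1083, 753, 531, 221, 143, 114 bp.

2312, 1189, 1083, 753, 531, 221, 143, 114 bp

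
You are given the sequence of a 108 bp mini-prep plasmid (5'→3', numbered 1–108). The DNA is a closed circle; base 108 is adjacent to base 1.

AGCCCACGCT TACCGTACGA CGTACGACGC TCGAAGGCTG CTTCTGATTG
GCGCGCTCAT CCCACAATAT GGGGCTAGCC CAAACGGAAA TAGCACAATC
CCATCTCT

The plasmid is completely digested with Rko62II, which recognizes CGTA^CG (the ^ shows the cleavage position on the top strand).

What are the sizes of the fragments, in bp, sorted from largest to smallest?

Rko62II sites (CGTACG) start at positions 14, 21.
Rko62II cuts after base 4 of each site, so after positions 17, 24.
Circular molecule, 2 cuts → 2 fragments:
  18–24 → 7 bp
  25–108 then 1–17 → 84 + 17 = 101 bp
Sorted largest to smallest: 101, 7 bp.

101, 7 bp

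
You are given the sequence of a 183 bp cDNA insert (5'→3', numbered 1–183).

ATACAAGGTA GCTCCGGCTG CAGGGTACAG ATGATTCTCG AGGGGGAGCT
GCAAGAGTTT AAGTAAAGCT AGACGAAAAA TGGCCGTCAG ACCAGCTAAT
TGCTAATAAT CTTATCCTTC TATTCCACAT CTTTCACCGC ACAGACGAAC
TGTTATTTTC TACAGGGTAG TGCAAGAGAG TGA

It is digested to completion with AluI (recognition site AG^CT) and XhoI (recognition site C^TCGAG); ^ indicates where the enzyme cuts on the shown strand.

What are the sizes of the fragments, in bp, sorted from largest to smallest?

AluI sites (AGCT) start at positions 10, 47, 67, 94.
AluI cuts after base 2 of each site, so after positions 11, 48, 68, 95.
The XhoI site (CTCGAG) starts at position 37.
XhoI cuts after the first base of each site, so after position 37.
Combined cut positions: 11, 37, 48, 68, 95.
Linear molecule, 5 cuts → 6 fragments:
  1–11 → 11 bp
  12–37 → 26 bp
  38–48 → 11 bp
  49–68 → 20 bp
  69–95 → 27 bp
  96–183 → 88 bp
Sorted largest to smallest: 88, 27, 26, 20, 11, 11 bp.

88, 27, 26, 20, 11, 11 bp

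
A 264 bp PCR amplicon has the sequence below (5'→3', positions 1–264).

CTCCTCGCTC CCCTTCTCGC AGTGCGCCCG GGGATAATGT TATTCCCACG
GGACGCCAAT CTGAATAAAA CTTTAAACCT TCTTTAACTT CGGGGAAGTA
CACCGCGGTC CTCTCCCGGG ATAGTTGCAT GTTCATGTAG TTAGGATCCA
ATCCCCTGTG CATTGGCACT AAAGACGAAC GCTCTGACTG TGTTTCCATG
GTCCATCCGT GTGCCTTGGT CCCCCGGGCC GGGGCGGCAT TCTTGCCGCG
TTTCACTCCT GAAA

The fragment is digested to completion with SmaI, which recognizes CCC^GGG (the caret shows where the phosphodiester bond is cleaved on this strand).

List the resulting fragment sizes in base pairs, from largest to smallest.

SmaI sites (CCCGGG) start at positions 27, 115, 223.
SmaI cuts after base 3 of each site, so after positions 29, 117, 225.
Linear molecule, 3 cuts → 4 fragments:
  1–29 → 29 bp
  30–117 → 88 bp
  118–225 → 108 bp
  226–264 → 39 bp
Sorted largest to smallest: 108, 88, 39, 29 bp.

108, 88, 39, 29 bp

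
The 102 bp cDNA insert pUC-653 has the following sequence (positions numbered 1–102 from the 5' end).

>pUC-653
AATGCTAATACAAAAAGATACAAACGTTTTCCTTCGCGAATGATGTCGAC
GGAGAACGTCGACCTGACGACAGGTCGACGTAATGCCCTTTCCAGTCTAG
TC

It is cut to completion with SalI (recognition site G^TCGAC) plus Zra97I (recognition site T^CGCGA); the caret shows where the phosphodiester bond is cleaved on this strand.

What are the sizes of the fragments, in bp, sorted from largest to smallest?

SalI sites (GTCGAC) start at positions 45, 58, 74.
SalI cuts after the first base of each site, so after positions 45, 58, 74.
The Zra97I site (TCGCGA) starts at position 34.
Zra97I cuts after the first base of each site, so after position 34.
Combined cut positions: 34, 45, 58, 74.
Linear molecule, 4 cuts → 5 fragments:
  1–34 → 34 bp
  35–45 → 11 bp
  46–58 → 13 bp
  59–74 → 16 bp
  75–102 → 28 bp
Sorted largest to smallest: 34, 28, 16, 13, 11 bp.

34, 28, 16, 13, 11 bp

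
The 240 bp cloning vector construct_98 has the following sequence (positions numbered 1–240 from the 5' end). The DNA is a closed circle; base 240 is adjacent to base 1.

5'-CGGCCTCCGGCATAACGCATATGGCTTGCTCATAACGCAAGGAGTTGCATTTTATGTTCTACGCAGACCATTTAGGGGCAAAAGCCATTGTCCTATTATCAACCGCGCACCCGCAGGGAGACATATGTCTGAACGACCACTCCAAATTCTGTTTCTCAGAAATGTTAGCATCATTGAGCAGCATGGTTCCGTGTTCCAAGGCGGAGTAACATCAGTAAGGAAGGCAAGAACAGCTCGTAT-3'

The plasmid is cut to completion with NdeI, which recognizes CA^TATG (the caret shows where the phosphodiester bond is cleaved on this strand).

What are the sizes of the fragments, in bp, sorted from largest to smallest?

136, 104 bp

NdeI sites (CATATG) start at positions 18, 122.
NdeI cuts after base 2 of each site, so after positions 19, 123.
Circular molecule, 2 cuts → 2 fragments:
  20–123 → 104 bp
  124–240 then 1–19 → 117 + 19 = 136 bp
Sorted largest to smallest: 136, 104 bp.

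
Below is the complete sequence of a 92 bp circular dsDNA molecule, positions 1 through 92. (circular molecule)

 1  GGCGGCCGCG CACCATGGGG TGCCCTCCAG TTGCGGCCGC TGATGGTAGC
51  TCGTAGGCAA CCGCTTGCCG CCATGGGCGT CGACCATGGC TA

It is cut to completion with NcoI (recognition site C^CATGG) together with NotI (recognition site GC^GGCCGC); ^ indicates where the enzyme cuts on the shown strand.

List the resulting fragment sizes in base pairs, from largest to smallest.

NcoI sites (CCATGG) start at positions 13, 71, 84.
NcoI cuts after the first base of each site, so after positions 13, 71, 84.
NotI sites (GCGGCCGC) start at positions 2, 33.
NotI cuts after base 2 of each site, so after positions 3, 34.
Combined cut positions: 3, 13, 34, 71, 84.
Circular molecule, 5 cuts → 5 fragments:
  4–13 → 10 bp
  14–34 → 21 bp
  35–71 → 37 bp
  72–84 → 13 bp
  85–92 then 1–3 → 8 + 3 = 11 bp
Sorted largest to smallest: 37, 21, 13, 11, 10 bp.

37, 21, 13, 11, 10 bp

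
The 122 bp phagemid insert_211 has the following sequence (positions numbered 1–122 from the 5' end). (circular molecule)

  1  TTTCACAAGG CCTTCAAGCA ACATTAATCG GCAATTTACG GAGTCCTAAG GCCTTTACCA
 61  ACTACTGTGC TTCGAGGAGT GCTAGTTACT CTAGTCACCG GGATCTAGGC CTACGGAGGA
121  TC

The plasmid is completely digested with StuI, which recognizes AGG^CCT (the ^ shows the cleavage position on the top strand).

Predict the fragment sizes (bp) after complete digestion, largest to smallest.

StuI sites (AGGCCT) start at positions 8, 49, 107.
StuI cuts after base 3 of each site, so after positions 10, 51, 109.
Circular molecule, 3 cuts → 3 fragments:
  11–51 → 41 bp
  52–109 → 58 bp
  110–122 then 1–10 → 13 + 10 = 23 bp
Sorted largest to smallest: 58, 41, 23 bp.

58, 41, 23 bp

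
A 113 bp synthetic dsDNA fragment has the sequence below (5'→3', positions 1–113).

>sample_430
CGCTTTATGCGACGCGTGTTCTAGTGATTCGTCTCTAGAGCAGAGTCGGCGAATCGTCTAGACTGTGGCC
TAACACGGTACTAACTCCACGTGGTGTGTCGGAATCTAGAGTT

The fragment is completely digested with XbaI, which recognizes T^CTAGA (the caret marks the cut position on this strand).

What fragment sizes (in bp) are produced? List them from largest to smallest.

48, 34, 23, 8 bp

XbaI sites (TCTAGA) start at positions 34, 57, 105.
XbaI cuts after the first base of each site, so after positions 34, 57, 105.
Linear molecule, 3 cuts → 4 fragments:
  1–34 → 34 bp
  35–57 → 23 bp
  58–105 → 48 bp
  106–113 → 8 bp
Sorted largest to smallest: 48, 34, 23, 8 bp.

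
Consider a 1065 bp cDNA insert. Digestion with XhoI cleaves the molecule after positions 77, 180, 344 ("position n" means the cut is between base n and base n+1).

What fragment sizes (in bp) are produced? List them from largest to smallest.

721, 164, 103, 77 bp

Linear molecule, 3 cuts → 4 fragments:
  77 − 0 = 77 bp
  180 − 77 = 103 bp
  344 − 180 = 164 bp
  1065 − 344 = 721 bp
Sorted largest to smallest: 721, 164, 103, 77 bp.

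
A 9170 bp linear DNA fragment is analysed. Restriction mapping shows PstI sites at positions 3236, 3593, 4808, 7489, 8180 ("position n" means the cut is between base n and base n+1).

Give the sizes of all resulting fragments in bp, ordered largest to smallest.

Linear molecule, 5 cuts → 6 fragments:
  3236 − 0 = 3236 bp
  3593 − 3236 = 357 bp
  4808 − 3593 = 1215 bp
  7489 − 4808 = 2681 bp
  8180 − 7489 = 691 bp
  9170 − 8180 = 990 bp
Sorted largest to smallest: 3236, 2681, 1215, 990, 691, 357 bp.

3236, 2681, 1215, 990, 691, 357 bp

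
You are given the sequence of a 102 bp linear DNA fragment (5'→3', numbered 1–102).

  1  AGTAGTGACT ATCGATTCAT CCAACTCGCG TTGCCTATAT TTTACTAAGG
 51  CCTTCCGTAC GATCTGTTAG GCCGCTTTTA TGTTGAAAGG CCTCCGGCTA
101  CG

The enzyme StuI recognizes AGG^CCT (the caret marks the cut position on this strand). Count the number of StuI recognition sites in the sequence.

2

AGGCCT occurs starting at positions 48, 88.
StuI cuts at 2 sites.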